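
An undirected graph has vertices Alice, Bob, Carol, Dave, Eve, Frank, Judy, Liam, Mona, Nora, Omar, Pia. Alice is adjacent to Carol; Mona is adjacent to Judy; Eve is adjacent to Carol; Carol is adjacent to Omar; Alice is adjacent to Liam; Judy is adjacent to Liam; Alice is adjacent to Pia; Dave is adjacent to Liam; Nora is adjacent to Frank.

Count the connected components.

3

From Alice: component {Alice, Carol, Dave, Eve, Judy, Liam, Mona, Omar, Pia}.
From Bob: component {Bob}.
From Frank: component {Frank, Nora}.
That's 3 components.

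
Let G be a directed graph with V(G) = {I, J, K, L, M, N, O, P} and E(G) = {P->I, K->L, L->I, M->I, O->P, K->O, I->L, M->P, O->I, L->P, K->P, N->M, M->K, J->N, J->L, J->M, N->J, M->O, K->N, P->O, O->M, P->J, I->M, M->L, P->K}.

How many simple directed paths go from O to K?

15

O→I→L→P→J→M→K
O→I→L→P→J→N→M→K
O→I→L→P→K
O→I→M→K
O→I→M→L→P→K
O→I→M→P→K
O→M→I→L→P→K
O→M→K
O→M→L→P→K
O→M→P→K
O→P→I→M→K
O→P→J→L→I→M→K
O→P→J→M→K
O→P→J→N→M→K
O→P→K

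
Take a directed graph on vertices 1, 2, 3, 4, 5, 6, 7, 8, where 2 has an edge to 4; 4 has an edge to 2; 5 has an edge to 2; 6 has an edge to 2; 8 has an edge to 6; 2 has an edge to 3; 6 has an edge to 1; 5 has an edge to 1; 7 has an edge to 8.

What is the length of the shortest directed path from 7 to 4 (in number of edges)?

Distance 0: 7.
Distance 1: 8.
Distance 2: 6.
Distance 3: 1, 2.
Distance 4: 3, 4 — contains 4.

4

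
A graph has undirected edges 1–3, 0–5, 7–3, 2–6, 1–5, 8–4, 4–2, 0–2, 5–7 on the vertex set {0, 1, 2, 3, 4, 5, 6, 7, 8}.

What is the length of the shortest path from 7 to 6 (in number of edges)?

Distance 0: 7.
Distance 1: 3, 5.
Distance 2: 0, 1.
Distance 3: 2.
Distance 4: 4, 6 — contains 6.

4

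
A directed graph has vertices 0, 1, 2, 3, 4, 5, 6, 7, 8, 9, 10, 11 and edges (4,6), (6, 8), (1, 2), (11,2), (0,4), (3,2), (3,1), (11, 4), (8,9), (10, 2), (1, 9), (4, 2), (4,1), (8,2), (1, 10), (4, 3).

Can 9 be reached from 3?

Yes

Explore from 3.
Distance 1: reach 1, 2.
Distance 2: reach 9, 10.
Found 9.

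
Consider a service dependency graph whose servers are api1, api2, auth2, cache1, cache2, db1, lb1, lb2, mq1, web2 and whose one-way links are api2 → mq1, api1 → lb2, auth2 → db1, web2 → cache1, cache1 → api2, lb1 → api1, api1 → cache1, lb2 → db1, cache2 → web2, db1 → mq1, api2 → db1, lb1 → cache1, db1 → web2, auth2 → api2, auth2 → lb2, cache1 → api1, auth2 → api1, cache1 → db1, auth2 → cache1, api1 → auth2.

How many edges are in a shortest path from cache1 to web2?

2

Distance 0: cache1.
Distance 1: api1, api2, db1.
Distance 2: auth2, lb2, mq1, web2 — contains web2.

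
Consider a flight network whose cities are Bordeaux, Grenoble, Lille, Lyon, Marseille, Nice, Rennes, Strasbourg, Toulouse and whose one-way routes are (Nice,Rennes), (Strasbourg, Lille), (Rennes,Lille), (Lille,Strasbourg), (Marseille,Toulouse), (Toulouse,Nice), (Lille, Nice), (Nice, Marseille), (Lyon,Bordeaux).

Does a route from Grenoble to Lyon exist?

Grenoble has no outgoing edges, so nothing is reachable from it.

No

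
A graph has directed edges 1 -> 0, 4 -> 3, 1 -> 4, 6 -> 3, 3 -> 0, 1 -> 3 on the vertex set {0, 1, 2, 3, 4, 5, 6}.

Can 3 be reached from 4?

Explore from 4.
Distance 1: reach 3.
Found 3.

Yes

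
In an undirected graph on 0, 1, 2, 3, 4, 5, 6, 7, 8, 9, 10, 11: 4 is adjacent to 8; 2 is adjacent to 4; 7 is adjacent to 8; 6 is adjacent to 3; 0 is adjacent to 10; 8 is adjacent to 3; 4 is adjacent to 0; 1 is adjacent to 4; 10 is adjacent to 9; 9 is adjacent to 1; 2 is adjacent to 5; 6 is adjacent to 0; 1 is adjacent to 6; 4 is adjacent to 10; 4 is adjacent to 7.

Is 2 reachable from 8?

Yes

Explore from 8.
Distance 1: reach 3, 4, 7.
Distance 2: reach 0, 1, 2, 6, 10.
Found 2.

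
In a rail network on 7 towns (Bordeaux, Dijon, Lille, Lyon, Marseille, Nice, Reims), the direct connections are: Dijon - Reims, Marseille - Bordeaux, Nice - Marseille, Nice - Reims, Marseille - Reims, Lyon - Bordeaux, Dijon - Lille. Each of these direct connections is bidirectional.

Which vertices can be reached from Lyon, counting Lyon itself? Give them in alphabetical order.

Bordeaux, Dijon, Lille, Lyon, Marseille, Nice, Reims

Start at Lyon.
Its neighbours: Bordeaux.
Then their neighbours: Marseille.
Then next layer: Nice, Reims.
Then next layer: Dijon.
Then next layer: Lille.
Every vertex is now reached.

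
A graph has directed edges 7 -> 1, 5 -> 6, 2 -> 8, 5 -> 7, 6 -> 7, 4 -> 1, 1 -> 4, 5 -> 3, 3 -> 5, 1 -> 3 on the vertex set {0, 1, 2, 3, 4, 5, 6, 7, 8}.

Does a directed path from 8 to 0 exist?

No

8 has no outgoing edges, so nothing is reachable from it.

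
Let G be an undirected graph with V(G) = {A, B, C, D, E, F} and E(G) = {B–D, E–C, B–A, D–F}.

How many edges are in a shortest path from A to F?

3

Distance 0: A.
Distance 1: B.
Distance 2: D.
Distance 3: F — contains F.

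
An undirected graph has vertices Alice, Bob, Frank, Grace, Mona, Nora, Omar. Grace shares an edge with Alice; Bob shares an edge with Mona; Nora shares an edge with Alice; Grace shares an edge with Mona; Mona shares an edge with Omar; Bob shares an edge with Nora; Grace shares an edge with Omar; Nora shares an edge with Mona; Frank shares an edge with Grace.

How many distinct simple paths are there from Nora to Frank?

5

Nora–Alice–Grace–Frank
Nora–Bob–Mona–Grace–Frank
Nora–Bob–Mona–Omar–Grace–Frank
Nora–Mona–Grace–Frank
Nora–Mona–Omar–Grace–Frank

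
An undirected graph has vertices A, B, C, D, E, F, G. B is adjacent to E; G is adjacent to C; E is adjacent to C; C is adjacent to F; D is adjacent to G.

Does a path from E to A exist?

No

Explore from E.
Distance 1: reach B, C.
Distance 2: reach F, G.
Distance 3: reach D.
The search is exhausted without reaching A; it lies in a different component.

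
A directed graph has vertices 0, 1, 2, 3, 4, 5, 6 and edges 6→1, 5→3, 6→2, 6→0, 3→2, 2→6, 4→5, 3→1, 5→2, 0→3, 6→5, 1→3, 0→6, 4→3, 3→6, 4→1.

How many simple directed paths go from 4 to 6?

7

4→1→3→2→6
4→1→3→6
4→3→2→6
4→3→6
4→5→2→6
4→5→3→2→6
4→5→3→6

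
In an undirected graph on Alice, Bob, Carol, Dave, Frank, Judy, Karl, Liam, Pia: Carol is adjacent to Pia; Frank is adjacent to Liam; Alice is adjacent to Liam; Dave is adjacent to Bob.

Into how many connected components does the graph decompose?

From Alice: component {Alice, Frank, Liam}.
From Bob: component {Bob, Dave}.
From Carol: component {Carol, Pia}.
From Judy: component {Judy}.
From Karl: component {Karl}.
That's 5 components.

5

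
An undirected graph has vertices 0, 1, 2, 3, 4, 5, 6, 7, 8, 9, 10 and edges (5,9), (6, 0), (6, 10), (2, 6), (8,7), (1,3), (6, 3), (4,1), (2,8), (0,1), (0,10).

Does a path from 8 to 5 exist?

No

Explore from 8.
Distance 1: reach 2, 7.
Distance 2: reach 6.
Distance 3: reach 0, 3, 10.
Distance 4: reach 1.
Distance 5: reach 4.
The search is exhausted without reaching 5; it lies in a different component.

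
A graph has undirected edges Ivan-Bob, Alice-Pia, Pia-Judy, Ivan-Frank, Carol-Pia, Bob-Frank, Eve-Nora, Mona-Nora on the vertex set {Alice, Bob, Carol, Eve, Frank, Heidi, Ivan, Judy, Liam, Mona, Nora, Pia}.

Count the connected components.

From Alice: component {Alice, Carol, Judy, Pia}.
From Bob: component {Bob, Frank, Ivan}.
From Eve: component {Eve, Mona, Nora}.
From Heidi: component {Heidi}.
From Liam: component {Liam}.
That's 5 components.

5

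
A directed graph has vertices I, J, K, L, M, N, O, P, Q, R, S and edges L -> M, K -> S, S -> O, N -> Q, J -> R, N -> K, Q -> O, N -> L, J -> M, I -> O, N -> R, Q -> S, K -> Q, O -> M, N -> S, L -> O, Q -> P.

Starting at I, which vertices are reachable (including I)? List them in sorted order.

Start at I.
Its neighbours: O.
Then their neighbours: M.
Nothing further is reachable.

I, M, O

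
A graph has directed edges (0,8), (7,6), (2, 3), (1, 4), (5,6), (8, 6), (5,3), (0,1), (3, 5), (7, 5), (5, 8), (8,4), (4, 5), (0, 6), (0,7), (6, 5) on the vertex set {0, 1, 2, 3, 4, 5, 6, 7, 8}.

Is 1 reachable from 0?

Explore from 0.
Distance 1: reach 1, 6, 7, 8.
Found 1.

Yes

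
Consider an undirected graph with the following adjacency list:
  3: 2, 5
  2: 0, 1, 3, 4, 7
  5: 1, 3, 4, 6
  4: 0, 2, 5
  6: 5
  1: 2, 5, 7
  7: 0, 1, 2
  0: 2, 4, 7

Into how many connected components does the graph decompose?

1

From 0: component {0, 1, 2, 3, 4, 5, 6, 7}.
That's 1 component.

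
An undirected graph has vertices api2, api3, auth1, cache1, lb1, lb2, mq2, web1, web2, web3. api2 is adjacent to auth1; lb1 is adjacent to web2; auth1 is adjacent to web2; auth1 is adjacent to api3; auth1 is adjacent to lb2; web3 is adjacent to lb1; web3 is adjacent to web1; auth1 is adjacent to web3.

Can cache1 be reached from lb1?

No

Explore from lb1.
Distance 1: reach web2, web3.
Distance 2: reach auth1, web1.
Distance 3: reach api2, api3, lb2.
The search is exhausted without reaching cache1; it lies in a different component.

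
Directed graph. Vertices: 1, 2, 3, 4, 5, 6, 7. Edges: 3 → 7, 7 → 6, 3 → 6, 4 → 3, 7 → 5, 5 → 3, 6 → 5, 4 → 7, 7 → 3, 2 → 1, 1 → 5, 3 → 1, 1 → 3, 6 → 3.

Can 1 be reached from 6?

Yes

Explore from 6.
Distance 1: reach 3, 5.
Distance 2: reach 1, 7.
Found 1.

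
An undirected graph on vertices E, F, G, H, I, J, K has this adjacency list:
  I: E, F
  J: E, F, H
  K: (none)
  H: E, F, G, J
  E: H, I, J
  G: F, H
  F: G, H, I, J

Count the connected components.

2

From E: component {E, F, G, H, I, J}.
From K: component {K}.
That's 2 components.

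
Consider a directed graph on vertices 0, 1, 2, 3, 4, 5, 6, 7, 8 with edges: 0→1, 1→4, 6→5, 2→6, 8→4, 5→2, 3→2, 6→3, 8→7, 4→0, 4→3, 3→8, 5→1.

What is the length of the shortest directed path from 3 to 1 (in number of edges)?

4

Distance 0: 3.
Distance 1: 2, 8.
Distance 2: 4, 6, 7.
Distance 3: 0, 5.
Distance 4: 1 — contains 1.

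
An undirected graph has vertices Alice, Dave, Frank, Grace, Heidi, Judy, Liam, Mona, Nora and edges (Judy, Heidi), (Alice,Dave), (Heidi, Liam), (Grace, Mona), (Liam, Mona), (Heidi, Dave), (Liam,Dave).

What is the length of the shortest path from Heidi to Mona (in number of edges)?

2

Distance 0: Heidi.
Distance 1: Dave, Judy, Liam.
Distance 2: Alice, Mona — contains Mona.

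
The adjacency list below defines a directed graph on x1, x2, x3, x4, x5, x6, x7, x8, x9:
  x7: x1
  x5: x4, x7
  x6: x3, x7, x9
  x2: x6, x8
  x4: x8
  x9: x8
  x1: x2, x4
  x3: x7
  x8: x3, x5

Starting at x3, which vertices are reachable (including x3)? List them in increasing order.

Start at x3.
Its neighbours: x7.
Then their neighbours: x1.
Then next layer: x2, x4.
Then next layer: x6, x8.
Then next layer: x5, x9.
Every vertex is now reached.

x1, x2, x3, x4, x5, x6, x7, x8, x9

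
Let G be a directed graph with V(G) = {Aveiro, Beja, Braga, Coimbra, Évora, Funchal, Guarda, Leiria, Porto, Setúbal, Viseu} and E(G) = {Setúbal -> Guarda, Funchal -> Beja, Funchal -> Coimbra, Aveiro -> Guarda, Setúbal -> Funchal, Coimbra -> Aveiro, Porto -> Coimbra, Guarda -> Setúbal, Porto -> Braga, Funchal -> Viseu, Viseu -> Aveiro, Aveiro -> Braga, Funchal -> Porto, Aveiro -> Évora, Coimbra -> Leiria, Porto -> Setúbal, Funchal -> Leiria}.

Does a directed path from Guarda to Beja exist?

Explore from Guarda.
Distance 1: reach Setúbal.
Distance 2: reach Funchal.
Distance 3: reach Beja, Coimbra, Leiria, Porto, Viseu.
Found Beja.

Yes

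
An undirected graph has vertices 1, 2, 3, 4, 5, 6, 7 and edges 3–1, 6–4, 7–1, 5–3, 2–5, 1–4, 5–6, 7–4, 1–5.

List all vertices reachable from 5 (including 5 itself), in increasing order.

1, 2, 3, 4, 5, 6, 7

Start at 5.
Its neighbours: 1, 2, 3, 6.
Then their neighbours: 4, 7.
Every vertex is now reached.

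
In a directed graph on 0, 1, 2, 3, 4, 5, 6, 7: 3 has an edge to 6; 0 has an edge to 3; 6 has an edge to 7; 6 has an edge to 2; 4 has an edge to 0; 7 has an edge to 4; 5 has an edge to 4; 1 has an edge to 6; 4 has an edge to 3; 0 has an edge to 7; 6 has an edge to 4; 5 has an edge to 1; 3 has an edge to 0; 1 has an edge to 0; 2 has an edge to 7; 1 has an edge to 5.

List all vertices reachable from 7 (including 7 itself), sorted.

0, 2, 3, 4, 6, 7

Start at 7.
Its neighbours: 4.
Then their neighbours: 0, 3.
Then next layer: 6.
Then next layer: 2.
Nothing further is reachable.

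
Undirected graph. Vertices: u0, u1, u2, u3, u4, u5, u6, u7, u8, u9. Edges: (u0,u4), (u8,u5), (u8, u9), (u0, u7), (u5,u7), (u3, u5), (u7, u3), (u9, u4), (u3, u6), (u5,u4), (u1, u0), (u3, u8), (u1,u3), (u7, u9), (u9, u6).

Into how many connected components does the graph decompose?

From u0: component {u0, u1, u3, u4, u5, u6, u7, u8, u9}.
From u2: component {u2}.
That's 2 components.

2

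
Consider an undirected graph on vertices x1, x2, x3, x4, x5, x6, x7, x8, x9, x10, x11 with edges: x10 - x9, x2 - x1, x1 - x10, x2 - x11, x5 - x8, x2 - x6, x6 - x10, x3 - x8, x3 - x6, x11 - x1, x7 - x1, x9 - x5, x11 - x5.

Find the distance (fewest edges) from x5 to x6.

Distance 0: x5.
Distance 1: x8, x9, x11.
Distance 2: x1, x2, x3, x10.
Distance 3: x6, x7 — contains x6.

3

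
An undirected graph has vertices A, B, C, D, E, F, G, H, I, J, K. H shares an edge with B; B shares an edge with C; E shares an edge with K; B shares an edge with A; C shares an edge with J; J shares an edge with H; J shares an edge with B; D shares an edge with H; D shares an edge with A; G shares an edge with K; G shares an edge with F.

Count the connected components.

From A: component {A, B, C, D, H, J}.
From E: component {E, F, G, K}.
From I: component {I}.
That's 3 components.

3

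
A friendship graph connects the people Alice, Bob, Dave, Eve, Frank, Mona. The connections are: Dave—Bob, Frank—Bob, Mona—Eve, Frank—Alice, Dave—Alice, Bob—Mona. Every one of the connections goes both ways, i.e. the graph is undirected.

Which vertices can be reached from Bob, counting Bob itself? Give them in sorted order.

Start at Bob.
Its neighbours: Dave, Frank, Mona.
Then their neighbours: Alice, Eve.
Every vertex is now reached.

Alice, Bob, Dave, Eve, Frank, Mona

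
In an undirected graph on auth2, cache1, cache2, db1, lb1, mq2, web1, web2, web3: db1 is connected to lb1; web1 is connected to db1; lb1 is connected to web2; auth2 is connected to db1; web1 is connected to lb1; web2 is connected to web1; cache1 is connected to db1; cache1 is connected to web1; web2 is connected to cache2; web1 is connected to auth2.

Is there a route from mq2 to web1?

mq2 has no edges, so nothing is reachable from it.

No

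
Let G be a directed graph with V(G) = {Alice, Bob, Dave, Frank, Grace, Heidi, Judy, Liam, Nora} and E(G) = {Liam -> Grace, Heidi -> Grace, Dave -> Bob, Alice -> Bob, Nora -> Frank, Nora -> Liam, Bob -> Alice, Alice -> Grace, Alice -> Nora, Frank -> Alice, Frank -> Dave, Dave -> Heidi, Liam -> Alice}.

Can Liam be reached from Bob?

Yes

Explore from Bob.
Distance 1: reach Alice.
Distance 2: reach Grace, Nora.
Distance 3: reach Frank, Liam.
Found Liam.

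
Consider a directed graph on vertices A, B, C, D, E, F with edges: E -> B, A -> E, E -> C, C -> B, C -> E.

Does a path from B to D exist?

No

B has no outgoing edges, so nothing is reachable from it.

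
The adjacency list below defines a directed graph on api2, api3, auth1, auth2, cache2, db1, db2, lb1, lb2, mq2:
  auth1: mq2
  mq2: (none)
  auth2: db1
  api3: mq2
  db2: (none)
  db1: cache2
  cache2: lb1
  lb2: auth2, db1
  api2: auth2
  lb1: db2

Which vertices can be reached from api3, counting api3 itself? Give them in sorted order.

api3, mq2

Start at api3.
Its neighbours: mq2.
Nothing further is reachable.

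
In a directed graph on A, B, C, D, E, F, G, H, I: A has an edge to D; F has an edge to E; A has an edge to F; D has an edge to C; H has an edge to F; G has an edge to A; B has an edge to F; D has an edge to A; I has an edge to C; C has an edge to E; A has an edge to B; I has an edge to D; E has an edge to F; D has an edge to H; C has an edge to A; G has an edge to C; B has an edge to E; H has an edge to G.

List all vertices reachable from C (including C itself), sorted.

Start at C.
Its neighbours: A, E.
Then their neighbours: B, D, F.
Then next layer: H.
Then next layer: G.
Nothing further is reachable.

A, B, C, D, E, F, G, H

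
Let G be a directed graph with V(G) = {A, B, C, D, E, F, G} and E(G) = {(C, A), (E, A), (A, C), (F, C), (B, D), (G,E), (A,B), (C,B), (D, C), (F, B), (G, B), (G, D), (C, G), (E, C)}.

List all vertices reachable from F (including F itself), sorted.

A, B, C, D, E, F, G

Start at F.
Its neighbours: B, C.
Then their neighbours: A, D, G.
Then next layer: E.
Every vertex is now reached.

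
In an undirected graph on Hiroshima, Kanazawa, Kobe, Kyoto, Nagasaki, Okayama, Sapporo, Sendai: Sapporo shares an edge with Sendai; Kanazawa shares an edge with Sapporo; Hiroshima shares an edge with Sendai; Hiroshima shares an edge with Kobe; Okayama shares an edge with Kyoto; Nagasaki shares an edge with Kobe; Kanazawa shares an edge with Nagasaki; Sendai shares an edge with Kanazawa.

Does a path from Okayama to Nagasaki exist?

No

Explore from Okayama.
Distance 1: reach Kyoto.
The search is exhausted without reaching Nagasaki; it lies in a different component.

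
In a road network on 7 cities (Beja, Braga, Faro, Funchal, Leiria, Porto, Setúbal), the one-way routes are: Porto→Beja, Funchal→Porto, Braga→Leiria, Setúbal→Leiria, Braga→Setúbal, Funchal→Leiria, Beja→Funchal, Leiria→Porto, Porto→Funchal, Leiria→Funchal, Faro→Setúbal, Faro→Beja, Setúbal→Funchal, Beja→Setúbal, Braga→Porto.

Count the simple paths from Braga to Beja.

7

Braga→Leiria→Funchal→Porto→Beja
Braga→Leiria→Porto→Beja
Braga→Porto→Beja
Braga→Setúbal→Funchal→Leiria→Porto→Beja
Braga→Setúbal→Funchal→Porto→Beja
Braga→Setúbal→Leiria→Funchal→Porto→Beja
Braga→Setúbal→Leiria→Porto→Beja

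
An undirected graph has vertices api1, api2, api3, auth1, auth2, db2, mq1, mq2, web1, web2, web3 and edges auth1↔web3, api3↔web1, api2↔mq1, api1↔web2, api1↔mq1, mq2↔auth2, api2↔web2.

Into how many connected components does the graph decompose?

From api1: component {api1, api2, mq1, web2}.
From api3: component {api3, web1}.
From auth1: component {auth1, web3}.
From auth2: component {auth2, mq2}.
From db2: component {db2}.
That's 5 components.

5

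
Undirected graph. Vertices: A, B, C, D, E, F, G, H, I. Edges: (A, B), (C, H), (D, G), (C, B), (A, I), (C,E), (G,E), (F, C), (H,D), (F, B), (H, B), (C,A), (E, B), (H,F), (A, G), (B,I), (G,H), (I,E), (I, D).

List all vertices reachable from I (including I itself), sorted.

A, B, C, D, E, F, G, H, I

Start at I.
Its neighbours: A, B, D, E.
Then their neighbours: C, F, G, H.
Every vertex is now reached.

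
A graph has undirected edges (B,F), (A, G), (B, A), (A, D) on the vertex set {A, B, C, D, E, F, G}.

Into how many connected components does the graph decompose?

From A: component {A, B, D, F, G}.
From C: component {C}.
From E: component {E}.
That's 3 components.

3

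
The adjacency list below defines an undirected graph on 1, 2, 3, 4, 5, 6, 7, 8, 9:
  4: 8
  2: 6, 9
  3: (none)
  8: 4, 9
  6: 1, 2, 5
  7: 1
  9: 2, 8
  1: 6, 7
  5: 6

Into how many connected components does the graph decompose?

2

From 1: component {1, 2, 4, 5, 6, 7, 8, 9}.
From 3: component {3}.
That's 2 components.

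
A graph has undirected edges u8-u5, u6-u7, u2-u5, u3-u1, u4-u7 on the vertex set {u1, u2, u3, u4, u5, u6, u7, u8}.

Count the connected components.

From u1: component {u1, u3}.
From u2: component {u2, u5, u8}.
From u4: component {u4, u6, u7}.
That's 3 components.

3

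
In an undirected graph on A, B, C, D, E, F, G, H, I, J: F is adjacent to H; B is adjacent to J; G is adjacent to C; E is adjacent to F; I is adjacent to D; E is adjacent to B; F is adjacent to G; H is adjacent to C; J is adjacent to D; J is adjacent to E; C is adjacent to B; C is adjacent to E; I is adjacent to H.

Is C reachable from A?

A has no edges, so nothing is reachable from it.

No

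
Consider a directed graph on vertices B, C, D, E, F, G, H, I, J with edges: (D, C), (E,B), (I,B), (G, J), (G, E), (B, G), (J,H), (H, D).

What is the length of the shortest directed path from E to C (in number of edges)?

Distance 0: E.
Distance 1: B.
Distance 2: G.
Distance 3: J.
Distance 4: H.
Distance 5: D.
Distance 6: C — contains C.

6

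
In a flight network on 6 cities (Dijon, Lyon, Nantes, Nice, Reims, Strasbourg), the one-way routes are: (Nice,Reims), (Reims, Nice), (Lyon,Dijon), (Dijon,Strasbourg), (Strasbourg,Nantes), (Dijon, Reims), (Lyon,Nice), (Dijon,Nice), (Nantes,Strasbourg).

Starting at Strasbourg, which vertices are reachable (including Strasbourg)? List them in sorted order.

Nantes, Strasbourg

Start at Strasbourg.
Its neighbours: Nantes.
Nothing further is reachable.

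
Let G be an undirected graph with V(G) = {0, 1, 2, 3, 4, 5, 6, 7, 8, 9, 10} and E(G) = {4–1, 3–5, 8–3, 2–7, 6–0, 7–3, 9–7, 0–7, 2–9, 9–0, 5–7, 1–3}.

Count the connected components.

From 0: component {0, 1, 2, 3, 4, 5, 6, 7, 8, 9}.
From 10: component {10}.
That's 2 components.

2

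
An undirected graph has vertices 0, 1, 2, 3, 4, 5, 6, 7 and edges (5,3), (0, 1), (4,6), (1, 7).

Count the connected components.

From 0: component {0, 1, 7}.
From 2: component {2}.
From 3: component {3, 5}.
From 4: component {4, 6}.
That's 4 components.

4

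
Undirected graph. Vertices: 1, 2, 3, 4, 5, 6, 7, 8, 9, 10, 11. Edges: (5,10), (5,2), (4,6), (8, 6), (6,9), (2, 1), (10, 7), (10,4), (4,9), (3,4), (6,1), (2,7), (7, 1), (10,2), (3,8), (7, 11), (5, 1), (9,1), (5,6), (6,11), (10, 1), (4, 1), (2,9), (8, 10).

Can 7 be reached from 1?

Yes

Explore from 1.
Distance 1: reach 2, 4, 5, 6, 7, 9, 10.
Found 7.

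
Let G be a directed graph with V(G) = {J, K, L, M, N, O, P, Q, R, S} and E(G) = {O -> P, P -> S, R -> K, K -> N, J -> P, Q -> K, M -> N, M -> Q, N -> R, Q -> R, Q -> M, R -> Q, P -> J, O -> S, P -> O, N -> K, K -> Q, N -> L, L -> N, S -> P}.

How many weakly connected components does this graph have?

2

From J: component {J, O, P, S}.
From K: component {K, L, M, N, Q, R}.
That's 2 components.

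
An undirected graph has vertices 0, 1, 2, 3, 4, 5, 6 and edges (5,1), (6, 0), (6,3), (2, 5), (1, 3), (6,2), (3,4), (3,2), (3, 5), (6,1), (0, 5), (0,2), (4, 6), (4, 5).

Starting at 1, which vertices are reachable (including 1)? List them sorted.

Start at 1.
Its neighbours: 3, 5, 6.
Then their neighbours: 0, 2, 4.
Every vertex is now reached.

0, 1, 2, 3, 4, 5, 6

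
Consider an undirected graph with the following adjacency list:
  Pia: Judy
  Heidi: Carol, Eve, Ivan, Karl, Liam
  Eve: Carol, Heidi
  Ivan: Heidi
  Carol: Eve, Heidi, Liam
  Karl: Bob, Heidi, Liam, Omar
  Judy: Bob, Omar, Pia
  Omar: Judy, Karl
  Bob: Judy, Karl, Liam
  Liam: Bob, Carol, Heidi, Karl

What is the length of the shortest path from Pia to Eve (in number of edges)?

5

Distance 0: Pia.
Distance 1: Judy.
Distance 2: Bob, Omar.
Distance 3: Karl, Liam.
Distance 4: Carol, Heidi.
Distance 5: Eve, Ivan — contains Eve.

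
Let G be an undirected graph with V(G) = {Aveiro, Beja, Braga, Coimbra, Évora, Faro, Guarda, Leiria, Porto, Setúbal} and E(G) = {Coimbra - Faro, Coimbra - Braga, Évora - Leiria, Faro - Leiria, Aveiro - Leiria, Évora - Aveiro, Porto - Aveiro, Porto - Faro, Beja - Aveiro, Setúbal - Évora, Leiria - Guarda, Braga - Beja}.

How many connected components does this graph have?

1

From Aveiro: component {Aveiro, Beja, Braga, Coimbra, Évora, Faro, Guarda, Leiria, Porto, Setúbal}.
That's 1 component.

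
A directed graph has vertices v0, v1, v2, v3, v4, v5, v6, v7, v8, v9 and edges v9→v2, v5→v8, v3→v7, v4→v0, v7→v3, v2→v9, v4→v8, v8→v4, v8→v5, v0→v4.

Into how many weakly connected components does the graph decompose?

From v0: component {v0, v4, v5, v8}.
From v1: component {v1}.
From v2: component {v2, v9}.
From v3: component {v3, v7}.
From v6: component {v6}.
That's 5 components.

5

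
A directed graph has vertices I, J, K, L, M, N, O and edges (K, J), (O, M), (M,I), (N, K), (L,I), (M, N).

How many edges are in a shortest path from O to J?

Distance 0: O.
Distance 1: M.
Distance 2: I, N.
Distance 3: K.
Distance 4: J — contains J.

4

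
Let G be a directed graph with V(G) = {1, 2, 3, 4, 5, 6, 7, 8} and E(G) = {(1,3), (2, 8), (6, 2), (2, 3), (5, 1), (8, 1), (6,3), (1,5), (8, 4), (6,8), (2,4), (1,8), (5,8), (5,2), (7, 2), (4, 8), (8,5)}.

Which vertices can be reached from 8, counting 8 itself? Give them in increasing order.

Start at 8.
Its neighbours: 1, 4, 5.
Then their neighbours: 2, 3.
Nothing further is reachable.

1, 2, 3, 4, 5, 8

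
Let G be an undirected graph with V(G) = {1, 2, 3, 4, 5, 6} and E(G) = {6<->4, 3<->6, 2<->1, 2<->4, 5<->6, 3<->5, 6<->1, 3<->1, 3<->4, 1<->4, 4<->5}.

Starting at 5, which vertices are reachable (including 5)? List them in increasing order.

Start at 5.
Its neighbours: 3, 4, 6.
Then their neighbours: 1, 2.
Every vertex is now reached.

1, 2, 3, 4, 5, 6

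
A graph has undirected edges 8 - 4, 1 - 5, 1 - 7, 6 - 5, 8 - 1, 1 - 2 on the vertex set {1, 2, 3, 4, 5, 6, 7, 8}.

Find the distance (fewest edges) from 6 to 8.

Distance 0: 6.
Distance 1: 5.
Distance 2: 1.
Distance 3: 2, 7, 8 — contains 8.

3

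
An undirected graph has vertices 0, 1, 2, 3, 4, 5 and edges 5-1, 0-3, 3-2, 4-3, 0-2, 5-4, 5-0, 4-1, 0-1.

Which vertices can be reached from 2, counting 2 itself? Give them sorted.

Start at 2.
Its neighbours: 0, 3.
Then their neighbours: 1, 4, 5.
Every vertex is now reached.

0, 1, 2, 3, 4, 5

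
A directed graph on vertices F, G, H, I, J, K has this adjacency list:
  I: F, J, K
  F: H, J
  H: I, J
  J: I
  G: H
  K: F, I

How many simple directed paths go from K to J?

6

K→F→H→I→J
K→F→H→J
K→F→J
K→I→F→H→J
K→I→F→J
K→I→J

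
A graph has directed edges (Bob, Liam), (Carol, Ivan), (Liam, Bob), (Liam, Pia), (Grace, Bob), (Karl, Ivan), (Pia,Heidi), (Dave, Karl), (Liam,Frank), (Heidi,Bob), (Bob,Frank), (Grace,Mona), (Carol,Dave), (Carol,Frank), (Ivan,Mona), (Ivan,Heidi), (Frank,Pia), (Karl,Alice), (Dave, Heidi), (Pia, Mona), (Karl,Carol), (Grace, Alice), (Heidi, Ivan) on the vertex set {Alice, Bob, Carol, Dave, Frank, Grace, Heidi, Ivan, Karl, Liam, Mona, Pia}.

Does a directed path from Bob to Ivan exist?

Explore from Bob.
Distance 1: reach Frank, Liam.
Distance 2: reach Pia.
Distance 3: reach Heidi, Mona.
Distance 4: reach Ivan.
Found Ivan.

Yes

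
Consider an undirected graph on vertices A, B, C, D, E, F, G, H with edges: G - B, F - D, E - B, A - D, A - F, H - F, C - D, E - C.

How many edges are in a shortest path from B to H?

5

Distance 0: B.
Distance 1: E, G.
Distance 2: C.
Distance 3: D.
Distance 4: A, F.
Distance 5: H — contains H.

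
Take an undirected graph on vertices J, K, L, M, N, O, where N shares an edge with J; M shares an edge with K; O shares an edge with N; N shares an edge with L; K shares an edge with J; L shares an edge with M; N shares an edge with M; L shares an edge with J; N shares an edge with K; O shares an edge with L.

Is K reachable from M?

Yes

Explore from M.
Distance 1: reach K, L, N.
Found K.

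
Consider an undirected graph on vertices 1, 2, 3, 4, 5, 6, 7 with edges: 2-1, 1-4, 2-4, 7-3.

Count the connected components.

4

From 1: component {1, 2, 4}.
From 3: component {3, 7}.
From 5: component {5}.
From 6: component {6}.
That's 4 components.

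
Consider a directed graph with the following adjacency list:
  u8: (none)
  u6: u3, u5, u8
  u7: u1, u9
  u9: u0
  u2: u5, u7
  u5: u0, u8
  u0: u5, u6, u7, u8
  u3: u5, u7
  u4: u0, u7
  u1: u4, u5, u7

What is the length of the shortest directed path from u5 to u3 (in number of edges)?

Distance 0: u5.
Distance 1: u0, u8.
Distance 2: u6, u7.
Distance 3: u1, u3, u9 — contains u3.

3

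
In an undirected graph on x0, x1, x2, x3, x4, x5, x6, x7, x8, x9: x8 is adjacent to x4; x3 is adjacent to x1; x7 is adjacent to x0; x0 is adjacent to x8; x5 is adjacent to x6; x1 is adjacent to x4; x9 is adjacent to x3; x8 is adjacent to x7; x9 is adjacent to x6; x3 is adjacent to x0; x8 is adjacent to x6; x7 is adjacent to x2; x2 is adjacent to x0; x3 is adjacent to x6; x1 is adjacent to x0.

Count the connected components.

From x0: component {x0, x1, x2, x3, x4, x5, x6, x7, x8, x9}.
That's 1 component.

1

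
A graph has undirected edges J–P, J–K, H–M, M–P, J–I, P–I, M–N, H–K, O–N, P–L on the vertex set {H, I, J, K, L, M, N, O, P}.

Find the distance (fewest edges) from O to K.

4

Distance 0: O.
Distance 1: N.
Distance 2: M.
Distance 3: H, P.
Distance 4: I, J, K, L — contains K.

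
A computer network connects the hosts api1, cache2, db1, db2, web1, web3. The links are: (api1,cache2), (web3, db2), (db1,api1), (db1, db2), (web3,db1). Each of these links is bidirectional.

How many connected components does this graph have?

2

From api1: component {api1, cache2, db1, db2, web3}.
From web1: component {web1}.
That's 2 components.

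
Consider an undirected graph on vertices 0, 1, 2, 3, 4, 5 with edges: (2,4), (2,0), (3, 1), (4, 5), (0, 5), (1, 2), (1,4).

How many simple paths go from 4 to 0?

3

4–1–2–0
4–2–0
4–5–0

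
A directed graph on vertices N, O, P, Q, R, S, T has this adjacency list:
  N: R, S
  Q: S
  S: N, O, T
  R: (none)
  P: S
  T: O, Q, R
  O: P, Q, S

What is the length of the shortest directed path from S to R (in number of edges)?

Distance 0: S.
Distance 1: N, O, T.
Distance 2: P, Q, R — contains R.

2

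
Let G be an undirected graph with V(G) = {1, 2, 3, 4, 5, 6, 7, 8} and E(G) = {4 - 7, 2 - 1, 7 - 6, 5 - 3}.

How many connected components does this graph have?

4

From 1: component {1, 2}.
From 3: component {3, 5}.
From 4: component {4, 6, 7}.
From 8: component {8}.
That's 4 components.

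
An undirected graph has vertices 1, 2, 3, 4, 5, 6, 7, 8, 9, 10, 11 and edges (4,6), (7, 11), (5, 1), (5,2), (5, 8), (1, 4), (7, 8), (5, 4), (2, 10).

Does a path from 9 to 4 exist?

No

9 has no edges, so nothing is reachable from it.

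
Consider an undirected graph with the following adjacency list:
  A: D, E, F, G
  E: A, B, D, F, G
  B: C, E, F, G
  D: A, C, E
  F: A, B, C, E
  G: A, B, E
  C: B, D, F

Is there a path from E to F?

Yes

Explore from E.
Distance 1: reach A, B, D, F, G.
Found F.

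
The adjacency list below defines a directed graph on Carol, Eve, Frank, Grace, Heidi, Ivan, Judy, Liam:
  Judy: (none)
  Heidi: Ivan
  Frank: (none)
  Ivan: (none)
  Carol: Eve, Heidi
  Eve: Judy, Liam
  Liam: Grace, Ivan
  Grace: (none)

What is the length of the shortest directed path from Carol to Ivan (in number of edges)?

2

Distance 0: Carol.
Distance 1: Eve, Heidi.
Distance 2: Ivan, Judy, Liam — contains Ivan.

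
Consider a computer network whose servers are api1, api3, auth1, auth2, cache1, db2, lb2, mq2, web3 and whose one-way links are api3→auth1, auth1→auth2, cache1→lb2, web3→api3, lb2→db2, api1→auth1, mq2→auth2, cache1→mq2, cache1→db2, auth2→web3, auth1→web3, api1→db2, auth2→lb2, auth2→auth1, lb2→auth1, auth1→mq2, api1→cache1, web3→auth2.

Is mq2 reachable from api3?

Explore from api3.
Distance 1: reach auth1.
Distance 2: reach auth2, mq2, web3.
Found mq2.

Yes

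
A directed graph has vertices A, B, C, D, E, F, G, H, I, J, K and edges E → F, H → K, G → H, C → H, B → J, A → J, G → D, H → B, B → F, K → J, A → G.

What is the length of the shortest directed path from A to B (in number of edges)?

3

Distance 0: A.
Distance 1: G, J.
Distance 2: D, H.
Distance 3: B, K — contains B.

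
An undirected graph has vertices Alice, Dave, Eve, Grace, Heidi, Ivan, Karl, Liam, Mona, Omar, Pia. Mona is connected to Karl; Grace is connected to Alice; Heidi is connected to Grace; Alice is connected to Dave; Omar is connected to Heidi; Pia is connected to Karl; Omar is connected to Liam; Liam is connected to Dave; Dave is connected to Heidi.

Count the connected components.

4

From Alice: component {Alice, Dave, Grace, Heidi, Liam, Omar}.
From Eve: component {Eve}.
From Ivan: component {Ivan}.
From Karl: component {Karl, Mona, Pia}.
That's 4 components.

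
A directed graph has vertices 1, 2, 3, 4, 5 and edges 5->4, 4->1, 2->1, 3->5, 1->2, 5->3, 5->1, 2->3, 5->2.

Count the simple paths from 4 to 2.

1

4→1→2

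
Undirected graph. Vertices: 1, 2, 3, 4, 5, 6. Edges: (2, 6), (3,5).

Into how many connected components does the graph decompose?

From 1: component {1}.
From 2: component {2, 6}.
From 3: component {3, 5}.
From 4: component {4}.
That's 4 components.

4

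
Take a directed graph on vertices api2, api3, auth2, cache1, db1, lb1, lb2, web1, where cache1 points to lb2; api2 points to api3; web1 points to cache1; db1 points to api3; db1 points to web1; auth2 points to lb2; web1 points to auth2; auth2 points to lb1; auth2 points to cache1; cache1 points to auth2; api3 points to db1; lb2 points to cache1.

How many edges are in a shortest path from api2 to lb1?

5

Distance 0: api2.
Distance 1: api3.
Distance 2: db1.
Distance 3: web1.
Distance 4: auth2, cache1.
Distance 5: lb1, lb2 — contains lb1.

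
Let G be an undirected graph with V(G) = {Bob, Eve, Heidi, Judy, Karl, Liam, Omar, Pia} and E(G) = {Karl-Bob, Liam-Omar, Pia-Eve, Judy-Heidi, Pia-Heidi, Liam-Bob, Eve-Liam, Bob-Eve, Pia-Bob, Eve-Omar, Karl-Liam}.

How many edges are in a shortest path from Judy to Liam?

Distance 0: Judy.
Distance 1: Heidi.
Distance 2: Pia.
Distance 3: Bob, Eve.
Distance 4: Karl, Liam, Omar — contains Liam.

4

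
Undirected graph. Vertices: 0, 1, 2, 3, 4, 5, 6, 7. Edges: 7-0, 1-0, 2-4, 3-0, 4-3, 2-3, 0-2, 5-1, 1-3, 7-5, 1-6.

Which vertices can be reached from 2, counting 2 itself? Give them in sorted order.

0, 1, 2, 3, 4, 5, 6, 7

Start at 2.
Its neighbours: 0, 3, 4.
Then their neighbours: 1, 7.
Then next layer: 5, 6.
Every vertex is now reached.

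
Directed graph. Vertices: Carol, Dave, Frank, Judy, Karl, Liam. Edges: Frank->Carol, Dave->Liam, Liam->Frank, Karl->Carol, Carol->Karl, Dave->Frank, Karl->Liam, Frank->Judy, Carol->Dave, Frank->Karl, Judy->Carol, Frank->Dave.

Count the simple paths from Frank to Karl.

3

Frank→Carol→Karl
Frank→Judy→Carol→Karl
Frank→Karl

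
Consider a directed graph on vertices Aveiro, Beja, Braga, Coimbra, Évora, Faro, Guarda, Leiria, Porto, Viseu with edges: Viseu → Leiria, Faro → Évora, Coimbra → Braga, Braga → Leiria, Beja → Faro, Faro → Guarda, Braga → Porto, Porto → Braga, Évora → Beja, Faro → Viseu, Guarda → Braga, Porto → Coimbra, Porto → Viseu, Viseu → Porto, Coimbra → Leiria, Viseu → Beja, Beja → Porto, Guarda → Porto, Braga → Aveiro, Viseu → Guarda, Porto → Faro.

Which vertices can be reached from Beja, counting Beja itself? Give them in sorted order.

Aveiro, Beja, Braga, Coimbra, Évora, Faro, Guarda, Leiria, Porto, Viseu

Start at Beja.
Its neighbours: Faro, Porto.
Then their neighbours: Braga, Coimbra, Évora, Guarda, Viseu.
Then next layer: Aveiro, Leiria.
Every vertex is now reached.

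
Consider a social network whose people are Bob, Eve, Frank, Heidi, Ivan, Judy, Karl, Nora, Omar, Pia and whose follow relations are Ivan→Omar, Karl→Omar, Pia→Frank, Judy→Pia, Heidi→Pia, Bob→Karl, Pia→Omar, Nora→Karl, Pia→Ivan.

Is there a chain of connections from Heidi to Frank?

Explore from Heidi.
Distance 1: reach Pia.
Distance 2: reach Frank, Ivan, Omar.
Found Frank.

Yes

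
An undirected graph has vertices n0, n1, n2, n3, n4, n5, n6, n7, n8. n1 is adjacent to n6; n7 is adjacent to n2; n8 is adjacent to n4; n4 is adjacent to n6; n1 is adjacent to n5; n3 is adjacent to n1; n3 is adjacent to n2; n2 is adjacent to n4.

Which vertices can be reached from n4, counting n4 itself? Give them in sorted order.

n1, n2, n3, n4, n5, n6, n7, n8

Start at n4.
Its neighbours: n2, n6, n8.
Then their neighbours: n1, n3, n7.
Then next layer: n5.
Nothing further is reachable.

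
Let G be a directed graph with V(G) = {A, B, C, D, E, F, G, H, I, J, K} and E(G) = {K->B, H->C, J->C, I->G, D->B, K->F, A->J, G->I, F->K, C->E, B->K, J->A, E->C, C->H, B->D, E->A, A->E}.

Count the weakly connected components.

From A: component {A, C, E, H, J}.
From B: component {B, D, F, K}.
From G: component {G, I}.
That's 3 components.

3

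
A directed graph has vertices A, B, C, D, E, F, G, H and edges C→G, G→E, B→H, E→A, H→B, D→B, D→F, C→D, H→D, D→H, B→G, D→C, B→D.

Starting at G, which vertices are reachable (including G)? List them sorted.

Start at G.
Its neighbours: E.
Then their neighbours: A.
Nothing further is reachable.

A, E, G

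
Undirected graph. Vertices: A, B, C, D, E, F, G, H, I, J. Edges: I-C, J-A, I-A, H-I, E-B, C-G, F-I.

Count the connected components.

From A: component {A, C, F, G, H, I, J}.
From B: component {B, E}.
From D: component {D}.
That's 3 components.

3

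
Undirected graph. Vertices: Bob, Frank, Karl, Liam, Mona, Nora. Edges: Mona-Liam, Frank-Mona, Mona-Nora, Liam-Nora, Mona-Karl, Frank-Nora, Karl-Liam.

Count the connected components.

From Bob: component {Bob}.
From Frank: component {Frank, Karl, Liam, Mona, Nora}.
That's 2 components.

2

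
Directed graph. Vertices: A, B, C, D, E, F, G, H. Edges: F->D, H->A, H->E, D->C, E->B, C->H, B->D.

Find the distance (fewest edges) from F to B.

Distance 0: F.
Distance 1: D.
Distance 2: C.
Distance 3: H.
Distance 4: A, E.
Distance 5: B — contains B.

5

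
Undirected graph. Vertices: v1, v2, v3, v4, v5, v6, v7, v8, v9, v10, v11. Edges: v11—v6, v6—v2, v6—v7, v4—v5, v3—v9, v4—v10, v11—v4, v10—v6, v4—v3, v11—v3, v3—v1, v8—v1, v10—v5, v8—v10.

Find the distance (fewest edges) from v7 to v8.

3

Distance 0: v7.
Distance 1: v6.
Distance 2: v2, v10, v11.
Distance 3: v3, v4, v5, v8 — contains v8.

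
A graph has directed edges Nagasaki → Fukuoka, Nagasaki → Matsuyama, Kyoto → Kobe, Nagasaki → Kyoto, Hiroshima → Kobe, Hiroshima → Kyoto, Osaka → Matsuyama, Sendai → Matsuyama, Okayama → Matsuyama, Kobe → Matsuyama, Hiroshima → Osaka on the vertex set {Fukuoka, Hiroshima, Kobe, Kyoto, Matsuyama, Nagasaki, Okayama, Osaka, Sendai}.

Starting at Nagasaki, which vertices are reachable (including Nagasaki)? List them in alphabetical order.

Fukuoka, Kobe, Kyoto, Matsuyama, Nagasaki

Start at Nagasaki.
Its neighbours: Fukuoka, Kyoto, Matsuyama.
Then their neighbours: Kobe.
Nothing further is reachable.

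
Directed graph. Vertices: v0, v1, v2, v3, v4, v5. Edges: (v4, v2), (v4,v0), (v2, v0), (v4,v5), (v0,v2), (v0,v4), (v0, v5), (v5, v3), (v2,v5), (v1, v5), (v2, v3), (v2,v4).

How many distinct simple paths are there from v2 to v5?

5

v2→v0→v4→v5
v2→v0→v5
v2→v4→v0→v5
v2→v4→v5
v2→v5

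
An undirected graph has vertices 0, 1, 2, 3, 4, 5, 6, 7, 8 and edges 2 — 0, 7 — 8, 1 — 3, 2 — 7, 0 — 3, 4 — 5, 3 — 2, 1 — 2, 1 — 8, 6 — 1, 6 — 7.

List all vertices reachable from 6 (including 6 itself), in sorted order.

Start at 6.
Its neighbours: 1, 7.
Then their neighbours: 2, 3, 8.
Then next layer: 0.
Nothing further is reachable.

0, 1, 2, 3, 6, 7, 8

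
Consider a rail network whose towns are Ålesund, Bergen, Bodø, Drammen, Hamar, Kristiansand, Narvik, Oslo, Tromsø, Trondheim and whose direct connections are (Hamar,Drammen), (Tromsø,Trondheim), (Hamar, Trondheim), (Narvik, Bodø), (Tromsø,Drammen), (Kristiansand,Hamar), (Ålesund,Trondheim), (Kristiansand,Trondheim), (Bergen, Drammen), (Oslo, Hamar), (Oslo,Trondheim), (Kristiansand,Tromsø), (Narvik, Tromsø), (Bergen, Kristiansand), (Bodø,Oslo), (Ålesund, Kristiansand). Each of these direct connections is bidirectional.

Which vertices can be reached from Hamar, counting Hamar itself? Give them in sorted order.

Start at Hamar.
Its neighbours: Drammen, Kristiansand, Oslo, Trondheim.
Then their neighbours: Ålesund, Bergen, Bodø, Tromsø.
Then next layer: Narvik.
Every vertex is now reached.

Ålesund, Bergen, Bodø, Drammen, Hamar, Kristiansand, Narvik, Oslo, Tromsø, Trondheim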